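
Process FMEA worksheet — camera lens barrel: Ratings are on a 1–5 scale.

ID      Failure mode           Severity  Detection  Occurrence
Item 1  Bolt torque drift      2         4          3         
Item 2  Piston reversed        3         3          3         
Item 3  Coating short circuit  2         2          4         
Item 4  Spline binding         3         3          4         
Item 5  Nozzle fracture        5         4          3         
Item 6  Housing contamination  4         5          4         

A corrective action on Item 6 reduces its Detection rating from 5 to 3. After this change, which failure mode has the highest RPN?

Item 5

RPN = Severity × Occurrence × Detection:
  Item 1: 2 × 3 × 4 = 24
  Item 2: 3 × 3 × 3 = 27
  Item 3: 2 × 4 × 2 = 16
  Item 4: 3 × 4 × 3 = 36
  Item 5: 5 × 3 × 4 = 60
  Item 6: 4 × 4 × 5 = 80
After action: Item 6 → 4 × 4 × 3 = 48.
Revised RPNs: Item 5=60, Item 6=48, Item 4=36, Item 2=27, Item 1=24, Item 3=16.
Highest is now Item 5 (60).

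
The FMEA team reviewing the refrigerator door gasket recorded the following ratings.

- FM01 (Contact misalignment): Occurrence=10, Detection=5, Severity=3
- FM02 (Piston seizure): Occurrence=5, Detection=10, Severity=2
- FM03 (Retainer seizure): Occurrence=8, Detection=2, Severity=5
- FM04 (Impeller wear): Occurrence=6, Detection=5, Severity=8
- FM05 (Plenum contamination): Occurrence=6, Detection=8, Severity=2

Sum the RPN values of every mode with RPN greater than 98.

490

RPN = Severity × Occurrence × Detection:
  FM01: 3 × 10 × 5 = 150
  FM02: 2 × 5 × 10 = 100
  FM03: 5 × 8 × 2 = 80
  FM04: 8 × 6 × 5 = 240
  FM05: 2 × 6 × 8 = 96
RPN > 98: FM01 (150), FM02 (100), FM04 (240).
Sum: 150 + 100 + 240 = 490.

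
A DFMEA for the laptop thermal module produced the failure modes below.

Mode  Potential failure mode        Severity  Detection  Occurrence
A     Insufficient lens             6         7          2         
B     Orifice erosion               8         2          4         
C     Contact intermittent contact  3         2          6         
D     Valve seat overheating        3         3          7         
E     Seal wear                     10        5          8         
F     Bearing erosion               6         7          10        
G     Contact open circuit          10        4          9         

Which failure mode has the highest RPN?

F

RPN = Severity × Occurrence × Detection:
  A: 6 × 2 × 7 = 84
  B: 8 × 4 × 2 = 64
  C: 3 × 6 × 2 = 36
  D: 3 × 7 × 3 = 63
  E: 10 × 8 × 5 = 400
  F: 6 × 10 × 7 = 420
  G: 10 × 9 × 4 = 360
Highest RPN is 420 → F.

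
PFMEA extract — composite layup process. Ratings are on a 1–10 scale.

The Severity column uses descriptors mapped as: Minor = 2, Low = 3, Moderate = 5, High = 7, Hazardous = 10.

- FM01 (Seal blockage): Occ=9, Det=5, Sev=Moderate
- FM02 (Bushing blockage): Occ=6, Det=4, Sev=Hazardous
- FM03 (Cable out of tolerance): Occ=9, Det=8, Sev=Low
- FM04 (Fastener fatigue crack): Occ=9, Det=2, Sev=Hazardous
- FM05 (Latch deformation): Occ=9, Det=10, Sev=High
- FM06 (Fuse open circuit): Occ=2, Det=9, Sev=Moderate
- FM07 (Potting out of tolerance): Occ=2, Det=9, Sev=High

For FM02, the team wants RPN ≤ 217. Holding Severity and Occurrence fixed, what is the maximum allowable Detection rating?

3

FM02: S=10, O=6, D=4 → current RPN = 240.
Fixed product = 60. Need 60 × D ≤ 217, so D ≤ 217/60 = 3.62.
Maximum integer Detection rating = 3 (gives RPN 180; D=4 would give 240 > 217).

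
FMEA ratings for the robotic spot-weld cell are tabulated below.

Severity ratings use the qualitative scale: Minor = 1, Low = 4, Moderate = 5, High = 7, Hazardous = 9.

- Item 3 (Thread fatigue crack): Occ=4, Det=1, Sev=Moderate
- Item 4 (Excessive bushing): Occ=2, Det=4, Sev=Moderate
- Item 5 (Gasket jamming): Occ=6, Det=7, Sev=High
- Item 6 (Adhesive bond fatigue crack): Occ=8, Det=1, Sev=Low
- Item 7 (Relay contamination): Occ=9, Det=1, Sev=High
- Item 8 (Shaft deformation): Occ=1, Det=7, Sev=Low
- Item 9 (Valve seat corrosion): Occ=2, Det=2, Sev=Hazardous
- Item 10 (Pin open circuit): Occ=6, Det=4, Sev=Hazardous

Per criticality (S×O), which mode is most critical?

Item 7

Criticality = Severity × Occurrence:
  Item 3: 5 × 4 = 20
  Item 4: 5 × 2 = 10
  Item 5: 7 × 6 = 42
  Item 6: 4 × 8 = 32
  Item 7: 7 × 9 = 63
  Item 8: 4 × 1 = 4
  Item 9: 9 × 2 = 18
  Item 10: 9 × 6 = 54
Highest criticality is 63 → Item 7.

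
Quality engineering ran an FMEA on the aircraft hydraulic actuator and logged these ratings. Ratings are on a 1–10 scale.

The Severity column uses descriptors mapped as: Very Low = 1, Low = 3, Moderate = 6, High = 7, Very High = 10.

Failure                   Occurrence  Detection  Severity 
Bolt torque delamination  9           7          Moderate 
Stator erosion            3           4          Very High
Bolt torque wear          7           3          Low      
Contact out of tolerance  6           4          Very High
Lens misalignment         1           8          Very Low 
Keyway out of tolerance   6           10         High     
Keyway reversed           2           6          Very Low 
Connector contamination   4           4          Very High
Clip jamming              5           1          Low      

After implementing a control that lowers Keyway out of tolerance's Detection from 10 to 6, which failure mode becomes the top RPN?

Bolt torque delamination

RPN = Severity × Occurrence × Detection:
  Bolt torque delamination: 6 × 9 × 7 = 378
  Stator erosion: 10 × 3 × 4 = 120
  Bolt torque wear: 3 × 7 × 3 = 63
  Contact out of tolerance: 10 × 6 × 4 = 240
  Lens misalignment: 1 × 1 × 8 = 8
  Keyway out of tolerance: 7 × 6 × 10 = 420
  Keyway reversed: 1 × 2 × 6 = 12
  Connector contamination: 10 × 4 × 4 = 160
  Clip jamming: 3 × 5 × 1 = 15
After action: Keyway out of tolerance → 7 × 6 × 6 = 252.
Revised RPNs: Bolt torque delamination=378, Keyway out of tolerance=252, Contact out of tolerance=240, Connector contamination=160, Stator erosion=120, Bolt torque wear=63, Clip jamming=15, Keyway reversed=12, Lens misalignment=8.
Highest is now Bolt torque delamination (378).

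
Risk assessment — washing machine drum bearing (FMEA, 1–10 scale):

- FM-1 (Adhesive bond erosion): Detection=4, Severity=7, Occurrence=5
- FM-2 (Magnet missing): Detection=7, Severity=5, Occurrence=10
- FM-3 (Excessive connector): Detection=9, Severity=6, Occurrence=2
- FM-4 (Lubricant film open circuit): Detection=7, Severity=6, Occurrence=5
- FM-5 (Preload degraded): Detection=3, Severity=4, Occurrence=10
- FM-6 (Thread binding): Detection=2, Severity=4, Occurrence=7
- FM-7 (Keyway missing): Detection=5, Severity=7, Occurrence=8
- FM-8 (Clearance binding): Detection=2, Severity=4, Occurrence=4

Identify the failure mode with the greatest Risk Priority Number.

RPN = Severity × Occurrence × Detection:
  FM-1: 7 × 5 × 4 = 140
  FM-2: 5 × 10 × 7 = 350
  FM-3: 6 × 2 × 9 = 108
  FM-4: 6 × 5 × 7 = 210
  FM-5: 4 × 10 × 3 = 120
  FM-6: 4 × 7 × 2 = 56
  FM-7: 7 × 8 × 5 = 280
  FM-8: 4 × 4 × 2 = 32
Highest RPN is 350 → FM-2.

FM-2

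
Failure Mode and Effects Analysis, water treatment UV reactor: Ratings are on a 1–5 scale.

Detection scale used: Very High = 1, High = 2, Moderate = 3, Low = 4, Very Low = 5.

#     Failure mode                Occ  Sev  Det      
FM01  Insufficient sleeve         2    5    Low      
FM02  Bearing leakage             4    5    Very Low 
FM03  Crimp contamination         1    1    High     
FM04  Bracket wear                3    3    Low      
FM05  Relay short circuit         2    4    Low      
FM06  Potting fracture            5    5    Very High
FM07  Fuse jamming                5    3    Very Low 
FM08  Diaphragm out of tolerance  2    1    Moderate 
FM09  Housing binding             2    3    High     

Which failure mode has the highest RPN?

FM02

RPN = Severity × Occurrence × Detection:
  FM01: 5 × 2 × 4 = 40
  FM02: 5 × 4 × 5 = 100
  FM03: 1 × 1 × 2 = 2
  FM04: 3 × 3 × 4 = 36
  FM05: 4 × 2 × 4 = 32
  FM06: 5 × 5 × 1 = 25
  FM07: 3 × 5 × 5 = 75
  FM08: 1 × 2 × 3 = 6
  FM09: 3 × 2 × 2 = 12
Highest RPN is 100 → FM02.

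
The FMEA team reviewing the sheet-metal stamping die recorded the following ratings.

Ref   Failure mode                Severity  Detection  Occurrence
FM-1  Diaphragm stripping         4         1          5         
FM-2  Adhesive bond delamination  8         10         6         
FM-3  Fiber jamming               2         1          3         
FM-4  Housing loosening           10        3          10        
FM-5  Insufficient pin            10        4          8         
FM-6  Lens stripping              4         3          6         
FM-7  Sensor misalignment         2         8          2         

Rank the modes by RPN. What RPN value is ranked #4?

72

RPN = Severity × Occurrence × Detection:
  FM-1: 4 × 5 × 1 = 20
  FM-2: 8 × 6 × 10 = 480
  FM-3: 2 × 3 × 1 = 6
  FM-4: 10 × 10 × 3 = 300
  FM-5: 10 × 8 × 4 = 320
  FM-6: 4 × 6 × 3 = 72
  FM-7: 2 × 2 × 8 = 32
Sorted descending: 480, 320, 300, 72, 32, 20, 6.
The fourth-highest RPN is 72 (FM-6).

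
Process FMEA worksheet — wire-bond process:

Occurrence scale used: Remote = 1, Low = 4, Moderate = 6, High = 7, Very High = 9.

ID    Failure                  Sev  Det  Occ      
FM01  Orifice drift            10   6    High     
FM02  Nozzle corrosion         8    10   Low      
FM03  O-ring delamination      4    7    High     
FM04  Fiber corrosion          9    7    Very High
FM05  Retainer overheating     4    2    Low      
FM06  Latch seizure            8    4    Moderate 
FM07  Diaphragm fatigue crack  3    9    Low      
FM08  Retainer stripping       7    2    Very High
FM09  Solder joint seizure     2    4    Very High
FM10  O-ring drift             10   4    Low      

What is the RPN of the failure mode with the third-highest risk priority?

320

RPN = Severity × Occurrence × Detection:
  FM01: 10 × 7 × 6 = 420
  FM02: 8 × 4 × 10 = 320
  FM03: 4 × 7 × 7 = 196
  FM04: 9 × 9 × 7 = 567
  FM05: 4 × 4 × 2 = 32
  FM06: 8 × 6 × 4 = 192
  FM07: 3 × 4 × 9 = 108
  FM08: 7 × 9 × 2 = 126
  FM09: 2 × 9 × 4 = 72
  FM10: 10 × 4 × 4 = 160
Sorted descending: 567, 420, 320, 196, 192, 160, 126, 108, 72, 32.
The third-highest RPN is 320 (FM02).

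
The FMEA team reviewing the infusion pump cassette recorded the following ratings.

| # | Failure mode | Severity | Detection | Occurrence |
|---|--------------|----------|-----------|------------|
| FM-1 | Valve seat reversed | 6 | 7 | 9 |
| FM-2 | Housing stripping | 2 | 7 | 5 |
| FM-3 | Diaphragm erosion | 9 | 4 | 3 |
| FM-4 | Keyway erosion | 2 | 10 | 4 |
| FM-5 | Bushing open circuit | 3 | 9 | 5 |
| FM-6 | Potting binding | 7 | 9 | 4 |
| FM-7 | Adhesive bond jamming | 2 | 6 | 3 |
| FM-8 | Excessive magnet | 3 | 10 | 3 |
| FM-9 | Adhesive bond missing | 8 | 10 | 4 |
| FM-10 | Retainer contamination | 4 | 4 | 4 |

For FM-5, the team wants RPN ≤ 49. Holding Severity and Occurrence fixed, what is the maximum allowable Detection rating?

3

FM-5: S=3, O=5, D=9 → current RPN = 135.
Fixed product = 15. Need 15 × D ≤ 49, so D ≤ 49/15 = 3.27.
Maximum integer Detection rating = 3 (gives RPN 45; D=4 would give 60 > 49).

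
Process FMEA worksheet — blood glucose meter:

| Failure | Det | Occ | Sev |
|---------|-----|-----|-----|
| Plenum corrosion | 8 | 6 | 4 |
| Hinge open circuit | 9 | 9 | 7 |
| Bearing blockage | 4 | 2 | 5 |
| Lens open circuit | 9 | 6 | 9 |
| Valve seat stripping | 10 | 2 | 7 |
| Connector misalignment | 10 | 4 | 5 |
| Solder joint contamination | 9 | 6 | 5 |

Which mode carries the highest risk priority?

RPN = Severity × Occurrence × Detection:
  Plenum corrosion: 4 × 6 × 8 = 192
  Hinge open circuit: 7 × 9 × 9 = 567
  Bearing blockage: 5 × 2 × 4 = 40
  Lens open circuit: 9 × 6 × 9 = 486
  Valve seat stripping: 7 × 2 × 10 = 140
  Connector misalignment: 5 × 4 × 10 = 200
  Solder joint contamination: 5 × 6 × 9 = 270
Highest RPN is 567 → Hinge open circuit.

Hinge open circuit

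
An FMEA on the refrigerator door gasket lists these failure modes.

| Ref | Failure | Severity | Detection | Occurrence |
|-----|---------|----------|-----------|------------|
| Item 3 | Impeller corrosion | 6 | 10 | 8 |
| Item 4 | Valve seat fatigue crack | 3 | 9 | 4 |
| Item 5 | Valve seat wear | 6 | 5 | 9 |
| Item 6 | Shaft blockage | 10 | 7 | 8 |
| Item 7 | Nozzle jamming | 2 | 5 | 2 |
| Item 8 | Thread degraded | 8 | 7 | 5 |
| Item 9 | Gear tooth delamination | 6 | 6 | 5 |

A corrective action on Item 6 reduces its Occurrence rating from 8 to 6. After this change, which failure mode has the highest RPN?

RPN = Severity × Occurrence × Detection:
  Item 3: 6 × 8 × 10 = 480
  Item 4: 3 × 4 × 9 = 108
  Item 5: 6 × 9 × 5 = 270
  Item 6: 10 × 8 × 7 = 560
  Item 7: 2 × 2 × 5 = 20
  Item 8: 8 × 5 × 7 = 280
  Item 9: 6 × 5 × 6 = 180
After action: Item 6 → 10 × 6 × 7 = 420.
Revised RPNs: Item 3=480, Item 6=420, Item 8=280, Item 5=270, Item 9=180, Item 4=108, Item 7=20.
Highest is now Item 3 (480).

Item 3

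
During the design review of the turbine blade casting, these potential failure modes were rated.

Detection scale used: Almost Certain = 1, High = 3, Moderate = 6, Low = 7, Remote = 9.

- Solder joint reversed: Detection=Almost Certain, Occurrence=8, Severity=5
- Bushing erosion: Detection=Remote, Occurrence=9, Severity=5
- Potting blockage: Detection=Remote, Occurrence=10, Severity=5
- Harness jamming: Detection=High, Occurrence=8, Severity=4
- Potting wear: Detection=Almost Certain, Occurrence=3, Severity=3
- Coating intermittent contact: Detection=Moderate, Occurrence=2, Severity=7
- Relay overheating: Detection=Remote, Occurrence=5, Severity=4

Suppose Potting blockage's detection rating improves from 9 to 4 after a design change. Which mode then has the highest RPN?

Bushing erosion

RPN = Severity × Occurrence × Detection:
  Solder joint reversed: 5 × 8 × 1 = 40
  Bushing erosion: 5 × 9 × 9 = 405
  Potting blockage: 5 × 10 × 9 = 450
  Harness jamming: 4 × 8 × 3 = 96
  Potting wear: 3 × 3 × 1 = 9
  Coating intermittent contact: 7 × 2 × 6 = 84
  Relay overheating: 4 × 5 × 9 = 180
After action: Potting blockage → 5 × 10 × 4 = 200.
Revised RPNs: Bushing erosion=405, Potting blockage=200, Relay overheating=180, Harness jamming=96, Coating intermittent contact=84, Solder joint reversed=40, Potting wear=9.
Highest is now Bushing erosion (405).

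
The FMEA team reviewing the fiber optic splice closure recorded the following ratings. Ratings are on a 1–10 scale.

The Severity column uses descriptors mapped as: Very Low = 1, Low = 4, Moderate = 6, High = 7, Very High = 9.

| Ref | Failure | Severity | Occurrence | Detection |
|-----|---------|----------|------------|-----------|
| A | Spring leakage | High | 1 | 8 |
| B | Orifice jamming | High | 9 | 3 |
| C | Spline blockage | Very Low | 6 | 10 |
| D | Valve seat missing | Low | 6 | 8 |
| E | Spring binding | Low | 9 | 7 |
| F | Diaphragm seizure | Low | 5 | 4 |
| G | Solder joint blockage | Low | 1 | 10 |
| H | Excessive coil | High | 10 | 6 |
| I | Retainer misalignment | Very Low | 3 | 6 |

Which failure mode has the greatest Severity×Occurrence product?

H

Criticality = Severity × Occurrence:
  A: 7 × 1 = 7
  B: 7 × 9 = 63
  C: 1 × 6 = 6
  D: 4 × 6 = 24
  E: 4 × 9 = 36
  F: 4 × 5 = 20
  G: 4 × 1 = 4
  H: 7 × 10 = 70
  I: 1 × 3 = 3
Highest criticality is 70 → H.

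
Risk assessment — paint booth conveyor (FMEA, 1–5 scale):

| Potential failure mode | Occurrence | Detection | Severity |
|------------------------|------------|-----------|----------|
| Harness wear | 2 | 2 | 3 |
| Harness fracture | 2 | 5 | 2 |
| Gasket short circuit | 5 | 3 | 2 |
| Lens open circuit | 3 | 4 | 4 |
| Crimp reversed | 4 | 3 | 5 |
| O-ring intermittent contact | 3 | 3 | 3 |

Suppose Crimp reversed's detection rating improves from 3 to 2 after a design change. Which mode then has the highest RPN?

Lens open circuit

RPN = Severity × Occurrence × Detection:
  Harness wear: 3 × 2 × 2 = 12
  Harness fracture: 2 × 2 × 5 = 20
  Gasket short circuit: 2 × 5 × 3 = 30
  Lens open circuit: 4 × 3 × 4 = 48
  Crimp reversed: 5 × 4 × 3 = 60
  O-ring intermittent contact: 3 × 3 × 3 = 27
After action: Crimp reversed → 5 × 4 × 2 = 40.
Revised RPNs: Lens open circuit=48, Crimp reversed=40, Gasket short circuit=30, O-ring intermittent contact=27, Harness fracture=20, Harness wear=12.
Highest is now Lens open circuit (48).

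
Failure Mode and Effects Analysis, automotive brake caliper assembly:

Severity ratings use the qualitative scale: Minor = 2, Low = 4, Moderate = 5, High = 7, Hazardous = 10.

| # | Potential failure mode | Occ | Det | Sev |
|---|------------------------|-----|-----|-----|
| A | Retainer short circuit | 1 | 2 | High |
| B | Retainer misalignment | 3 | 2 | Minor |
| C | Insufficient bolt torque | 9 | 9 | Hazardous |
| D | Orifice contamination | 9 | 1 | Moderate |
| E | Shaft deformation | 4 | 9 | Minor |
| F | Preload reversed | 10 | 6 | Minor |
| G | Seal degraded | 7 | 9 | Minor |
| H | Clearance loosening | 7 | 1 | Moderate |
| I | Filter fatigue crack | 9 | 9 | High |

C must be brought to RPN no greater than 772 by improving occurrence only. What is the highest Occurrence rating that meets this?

C: S=10, O=9, D=9 → current RPN = 810.
Fixed product = 90. Need 90 × O ≤ 772, so O ≤ 772/90 = 8.58.
Maximum integer Occurrence rating = 8 (gives RPN 720; O=9 would give 810 > 772).

8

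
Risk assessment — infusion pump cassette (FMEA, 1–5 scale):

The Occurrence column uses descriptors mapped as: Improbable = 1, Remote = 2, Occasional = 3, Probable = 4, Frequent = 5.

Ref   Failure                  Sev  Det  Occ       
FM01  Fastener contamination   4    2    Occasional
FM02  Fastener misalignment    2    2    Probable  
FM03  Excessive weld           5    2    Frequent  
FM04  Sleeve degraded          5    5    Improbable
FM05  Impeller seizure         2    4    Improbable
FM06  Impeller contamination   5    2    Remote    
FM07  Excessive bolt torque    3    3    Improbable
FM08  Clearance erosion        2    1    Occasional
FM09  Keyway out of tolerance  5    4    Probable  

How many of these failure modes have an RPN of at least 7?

RPN = Severity × Occurrence × Detection:
  FM01: 4 × 3 × 2 = 24
  FM02: 2 × 4 × 2 = 16
  FM03: 5 × 5 × 2 = 50
  FM04: 5 × 1 × 5 = 25
  FM05: 2 × 1 × 4 = 8
  FM06: 5 × 2 × 2 = 20
  FM07: 3 × 1 × 3 = 9
  FM08: 2 × 3 × 1 = 6
  FM09: 5 × 4 × 4 = 80
Modes with RPN ≥ 7: FM01 (24), FM02 (16), FM03 (50), FM04 (25), FM05 (8), FM06 (20), FM07 (9), FM09 (80) → 8.

8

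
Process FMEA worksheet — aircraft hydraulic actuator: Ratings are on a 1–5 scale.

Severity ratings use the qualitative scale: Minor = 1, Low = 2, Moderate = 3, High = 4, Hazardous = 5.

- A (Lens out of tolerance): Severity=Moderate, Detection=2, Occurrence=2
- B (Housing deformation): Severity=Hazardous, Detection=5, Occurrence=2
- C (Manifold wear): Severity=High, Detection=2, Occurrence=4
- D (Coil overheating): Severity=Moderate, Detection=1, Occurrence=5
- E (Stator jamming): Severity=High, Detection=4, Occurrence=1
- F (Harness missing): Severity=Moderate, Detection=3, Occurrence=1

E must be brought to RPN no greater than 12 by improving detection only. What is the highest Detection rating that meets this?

3

E: S=4, O=1, D=4 → current RPN = 16.
Fixed product = 4. Need 4 × D ≤ 12, so D ≤ 12/4 = 3.00.
Maximum integer Detection rating = 3 (gives RPN 12; D=4 would give 16 > 12).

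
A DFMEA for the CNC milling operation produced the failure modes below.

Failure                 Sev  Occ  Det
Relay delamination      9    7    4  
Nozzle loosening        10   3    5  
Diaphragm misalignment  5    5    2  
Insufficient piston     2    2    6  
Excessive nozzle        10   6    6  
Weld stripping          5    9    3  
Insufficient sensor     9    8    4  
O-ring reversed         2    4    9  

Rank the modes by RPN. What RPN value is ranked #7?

50

RPN = Severity × Occurrence × Detection:
  Relay delamination: 9 × 7 × 4 = 252
  Nozzle loosening: 10 × 3 × 5 = 150
  Diaphragm misalignment: 5 × 5 × 2 = 50
  Insufficient piston: 2 × 2 × 6 = 24
  Excessive nozzle: 10 × 6 × 6 = 360
  Weld stripping: 5 × 9 × 3 = 135
  Insufficient sensor: 9 × 8 × 4 = 288
  O-ring reversed: 2 × 4 × 9 = 72
Sorted descending: 360, 288, 252, 150, 135, 72, 50, 24.
The seventh-highest RPN is 50 (Diaphragm misalignment).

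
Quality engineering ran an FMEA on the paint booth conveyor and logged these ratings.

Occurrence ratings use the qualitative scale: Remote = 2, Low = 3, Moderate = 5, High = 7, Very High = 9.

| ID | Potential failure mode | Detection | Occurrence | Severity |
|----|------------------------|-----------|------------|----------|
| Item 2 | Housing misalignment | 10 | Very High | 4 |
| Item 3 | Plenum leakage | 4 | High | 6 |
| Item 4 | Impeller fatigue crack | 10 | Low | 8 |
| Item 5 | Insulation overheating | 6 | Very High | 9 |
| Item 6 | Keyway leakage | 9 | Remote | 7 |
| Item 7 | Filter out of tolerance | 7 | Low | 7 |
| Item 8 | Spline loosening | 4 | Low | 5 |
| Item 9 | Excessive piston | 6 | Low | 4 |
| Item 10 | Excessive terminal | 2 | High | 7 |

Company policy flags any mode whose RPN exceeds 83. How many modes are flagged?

RPN = Severity × Occurrence × Detection:
  Item 2: 4 × 9 × 10 = 360
  Item 3: 6 × 7 × 4 = 168
  Item 4: 8 × 3 × 10 = 240
  Item 5: 9 × 9 × 6 = 486
  Item 6: 7 × 2 × 9 = 126
  Item 7: 7 × 3 × 7 = 147
  Item 8: 5 × 3 × 4 = 60
  Item 9: 4 × 3 × 6 = 72
  Item 10: 7 × 7 × 2 = 98
Modes with RPN > 83: Item 2 (360), Item 3 (168), Item 4 (240), Item 5 (486), Item 6 (126), Item 7 (147), Item 10 (98) → 7.

7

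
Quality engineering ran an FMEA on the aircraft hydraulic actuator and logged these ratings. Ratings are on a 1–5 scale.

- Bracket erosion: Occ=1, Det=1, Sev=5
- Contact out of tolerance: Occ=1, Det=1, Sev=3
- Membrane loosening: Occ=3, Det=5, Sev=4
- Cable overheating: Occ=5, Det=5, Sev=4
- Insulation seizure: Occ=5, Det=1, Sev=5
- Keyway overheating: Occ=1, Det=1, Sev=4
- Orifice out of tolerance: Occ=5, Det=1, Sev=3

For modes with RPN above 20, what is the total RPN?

185

RPN = Severity × Occurrence × Detection:
  Bracket erosion: 5 × 1 × 1 = 5
  Contact out of tolerance: 3 × 1 × 1 = 3
  Membrane loosening: 4 × 3 × 5 = 60
  Cable overheating: 4 × 5 × 5 = 100
  Insulation seizure: 5 × 5 × 1 = 25
  Keyway overheating: 4 × 1 × 1 = 4
  Orifice out of tolerance: 3 × 5 × 1 = 15
RPN > 20: Membrane loosening (60), Cable overheating (100), Insulation seizure (25).
Sum: 60 + 100 + 25 = 185.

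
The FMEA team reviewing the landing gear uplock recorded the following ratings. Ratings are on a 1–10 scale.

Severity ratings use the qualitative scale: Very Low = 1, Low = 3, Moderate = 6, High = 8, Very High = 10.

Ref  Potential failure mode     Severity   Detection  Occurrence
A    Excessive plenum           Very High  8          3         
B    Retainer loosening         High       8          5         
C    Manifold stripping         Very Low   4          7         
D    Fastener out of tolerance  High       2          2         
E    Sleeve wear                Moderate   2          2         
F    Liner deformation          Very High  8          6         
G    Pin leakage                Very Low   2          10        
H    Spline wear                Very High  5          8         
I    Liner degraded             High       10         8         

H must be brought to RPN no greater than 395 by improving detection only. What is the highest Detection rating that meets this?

H: S=10, O=8, D=5 → current RPN = 400.
Fixed product = 80. Need 80 × D ≤ 395, so D ≤ 395/80 = 4.94.
Maximum integer Detection rating = 4 (gives RPN 320; D=5 would give 400 > 395).

4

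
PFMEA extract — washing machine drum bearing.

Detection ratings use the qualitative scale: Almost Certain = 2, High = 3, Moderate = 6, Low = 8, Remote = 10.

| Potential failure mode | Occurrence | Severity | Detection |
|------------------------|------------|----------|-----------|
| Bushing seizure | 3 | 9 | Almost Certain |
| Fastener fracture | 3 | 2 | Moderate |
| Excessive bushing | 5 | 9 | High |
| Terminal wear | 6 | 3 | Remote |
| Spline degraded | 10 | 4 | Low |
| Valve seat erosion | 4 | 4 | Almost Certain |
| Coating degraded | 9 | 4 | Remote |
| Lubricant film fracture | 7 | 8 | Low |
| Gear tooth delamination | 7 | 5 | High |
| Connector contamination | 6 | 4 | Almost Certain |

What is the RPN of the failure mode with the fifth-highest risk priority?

135

RPN = Severity × Occurrence × Detection:
  Bushing seizure: 9 × 3 × 2 = 54
  Fastener fracture: 2 × 3 × 6 = 36
  Excessive bushing: 9 × 5 × 3 = 135
  Terminal wear: 3 × 6 × 10 = 180
  Spline degraded: 4 × 10 × 8 = 320
  Valve seat erosion: 4 × 4 × 2 = 32
  Coating degraded: 4 × 9 × 10 = 360
  Lubricant film fracture: 8 × 7 × 8 = 448
  Gear tooth delamination: 5 × 7 × 3 = 105
  Connector contamination: 4 × 6 × 2 = 48
Sorted descending: 448, 360, 320, 180, 135, 105, 54, 48, 36, 32.
The fifth-highest RPN is 135 (Excessive bushing).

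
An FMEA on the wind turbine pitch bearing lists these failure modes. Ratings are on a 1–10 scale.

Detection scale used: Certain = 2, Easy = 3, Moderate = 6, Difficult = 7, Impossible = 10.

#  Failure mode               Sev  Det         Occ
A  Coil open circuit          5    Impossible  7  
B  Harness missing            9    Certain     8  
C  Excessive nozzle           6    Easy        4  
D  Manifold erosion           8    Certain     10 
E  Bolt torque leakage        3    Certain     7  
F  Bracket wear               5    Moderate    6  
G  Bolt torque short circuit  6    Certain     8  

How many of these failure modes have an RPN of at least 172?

RPN = Severity × Occurrence × Detection:
  A: 5 × 7 × 10 = 350
  B: 9 × 8 × 2 = 144
  C: 6 × 4 × 3 = 72
  D: 8 × 10 × 2 = 160
  E: 3 × 7 × 2 = 42
  F: 5 × 6 × 6 = 180
  G: 6 × 8 × 2 = 96
Modes with RPN ≥ 172: A (350), F (180) → 2.

2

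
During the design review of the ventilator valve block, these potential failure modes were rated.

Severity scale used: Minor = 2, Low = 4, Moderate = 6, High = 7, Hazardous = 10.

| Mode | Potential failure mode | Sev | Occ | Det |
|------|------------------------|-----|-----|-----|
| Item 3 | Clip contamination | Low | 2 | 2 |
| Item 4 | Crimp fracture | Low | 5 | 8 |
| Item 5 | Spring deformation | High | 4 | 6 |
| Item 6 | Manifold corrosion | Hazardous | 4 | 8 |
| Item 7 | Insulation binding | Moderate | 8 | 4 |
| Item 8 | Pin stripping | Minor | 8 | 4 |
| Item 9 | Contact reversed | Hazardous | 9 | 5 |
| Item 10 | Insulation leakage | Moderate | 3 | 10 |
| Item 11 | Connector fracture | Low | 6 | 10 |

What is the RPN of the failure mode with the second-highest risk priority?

RPN = Severity × Occurrence × Detection:
  Item 3: 4 × 2 × 2 = 16
  Item 4: 4 × 5 × 8 = 160
  Item 5: 7 × 4 × 6 = 168
  Item 6: 10 × 4 × 8 = 320
  Item 7: 6 × 8 × 4 = 192
  Item 8: 2 × 8 × 4 = 64
  Item 9: 10 × 9 × 5 = 450
  Item 10: 6 × 3 × 10 = 180
  Item 11: 4 × 6 × 10 = 240
Sorted descending: 450, 320, 240, 192, 180, 168, 160, 64, 16.
The second-highest RPN is 320 (Item 6).

320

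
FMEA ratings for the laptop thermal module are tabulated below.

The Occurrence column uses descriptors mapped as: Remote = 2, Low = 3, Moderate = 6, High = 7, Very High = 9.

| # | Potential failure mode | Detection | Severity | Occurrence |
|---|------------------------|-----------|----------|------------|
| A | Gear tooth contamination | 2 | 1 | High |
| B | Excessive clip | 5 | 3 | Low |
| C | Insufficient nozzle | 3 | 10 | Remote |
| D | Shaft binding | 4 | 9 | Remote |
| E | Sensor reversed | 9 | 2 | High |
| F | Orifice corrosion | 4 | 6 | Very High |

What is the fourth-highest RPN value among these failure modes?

RPN = Severity × Occurrence × Detection:
  A: 1 × 7 × 2 = 14
  B: 3 × 3 × 5 = 45
  C: 10 × 2 × 3 = 60
  D: 9 × 2 × 4 = 72
  E: 2 × 7 × 9 = 126
  F: 6 × 9 × 4 = 216
Sorted descending: 216, 126, 72, 60, 45, 14.
The fourth-highest RPN is 60 (C).

60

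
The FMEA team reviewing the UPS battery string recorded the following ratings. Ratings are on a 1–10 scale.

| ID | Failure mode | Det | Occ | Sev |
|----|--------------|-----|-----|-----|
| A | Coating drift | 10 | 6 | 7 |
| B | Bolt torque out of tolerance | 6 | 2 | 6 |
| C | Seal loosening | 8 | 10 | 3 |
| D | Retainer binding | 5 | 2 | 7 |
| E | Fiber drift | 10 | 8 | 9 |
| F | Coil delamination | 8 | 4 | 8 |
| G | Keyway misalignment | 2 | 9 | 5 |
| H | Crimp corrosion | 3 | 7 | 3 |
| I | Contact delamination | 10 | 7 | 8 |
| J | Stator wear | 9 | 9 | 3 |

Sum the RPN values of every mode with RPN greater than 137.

RPN = Severity × Occurrence × Detection:
  A: 7 × 6 × 10 = 420
  B: 6 × 2 × 6 = 72
  C: 3 × 10 × 8 = 240
  D: 7 × 2 × 5 = 70
  E: 9 × 8 × 10 = 720
  F: 8 × 4 × 8 = 256
  G: 5 × 9 × 2 = 90
  H: 3 × 7 × 3 = 63
  I: 8 × 7 × 10 = 560
  J: 3 × 9 × 9 = 243
RPN > 137: A (420), C (240), E (720), F (256), I (560), J (243).
Sum: 420 + 240 + 720 + 256 + 560 + 243 = 2439.

2439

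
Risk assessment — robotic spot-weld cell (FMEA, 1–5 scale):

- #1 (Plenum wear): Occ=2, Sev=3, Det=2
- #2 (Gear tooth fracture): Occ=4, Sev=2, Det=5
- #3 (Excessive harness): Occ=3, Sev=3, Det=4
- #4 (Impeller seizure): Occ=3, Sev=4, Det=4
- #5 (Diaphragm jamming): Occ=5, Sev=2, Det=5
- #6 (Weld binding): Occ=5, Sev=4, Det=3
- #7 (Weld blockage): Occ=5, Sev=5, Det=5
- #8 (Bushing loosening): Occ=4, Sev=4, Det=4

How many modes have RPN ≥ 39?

6

RPN = Severity × Occurrence × Detection:
  #1: 3 × 2 × 2 = 12
  #2: 2 × 4 × 5 = 40
  #3: 3 × 3 × 4 = 36
  #4: 4 × 3 × 4 = 48
  #5: 2 × 5 × 5 = 50
  #6: 4 × 5 × 3 = 60
  #7: 5 × 5 × 5 = 125
  #8: 4 × 4 × 4 = 64
Modes with RPN ≥ 39: #2 (40), #4 (48), #5 (50), #6 (60), #7 (125), #8 (64) → 6.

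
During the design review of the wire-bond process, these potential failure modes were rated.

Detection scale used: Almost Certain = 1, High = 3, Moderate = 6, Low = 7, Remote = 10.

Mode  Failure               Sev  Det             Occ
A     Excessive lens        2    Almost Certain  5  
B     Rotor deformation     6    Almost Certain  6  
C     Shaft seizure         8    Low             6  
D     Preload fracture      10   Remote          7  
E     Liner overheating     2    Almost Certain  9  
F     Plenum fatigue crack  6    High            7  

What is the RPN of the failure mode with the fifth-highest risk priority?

18

RPN = Severity × Occurrence × Detection:
  A: 2 × 5 × 1 = 10
  B: 6 × 6 × 1 = 36
  C: 8 × 6 × 7 = 336
  D: 10 × 7 × 10 = 700
  E: 2 × 9 × 1 = 18
  F: 6 × 7 × 3 = 126
Sorted descending: 700, 336, 126, 36, 18, 10.
The fifth-highest RPN is 18 (E).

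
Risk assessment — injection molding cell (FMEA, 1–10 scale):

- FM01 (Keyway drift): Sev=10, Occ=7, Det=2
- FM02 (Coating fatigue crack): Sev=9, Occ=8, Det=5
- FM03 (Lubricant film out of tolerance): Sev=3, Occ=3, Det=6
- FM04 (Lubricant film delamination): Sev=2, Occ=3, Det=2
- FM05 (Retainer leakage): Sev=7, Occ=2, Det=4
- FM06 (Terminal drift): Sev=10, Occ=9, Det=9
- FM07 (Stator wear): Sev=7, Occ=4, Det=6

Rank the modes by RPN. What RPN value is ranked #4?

RPN = Severity × Occurrence × Detection:
  FM01: 10 × 7 × 2 = 140
  FM02: 9 × 8 × 5 = 360
  FM03: 3 × 3 × 6 = 54
  FM04: 2 × 3 × 2 = 12
  FM05: 7 × 2 × 4 = 56
  FM06: 10 × 9 × 9 = 810
  FM07: 7 × 4 × 6 = 168
Sorted descending: 810, 360, 168, 140, 56, 54, 12.
The fourth-highest RPN is 140 (FM01).

140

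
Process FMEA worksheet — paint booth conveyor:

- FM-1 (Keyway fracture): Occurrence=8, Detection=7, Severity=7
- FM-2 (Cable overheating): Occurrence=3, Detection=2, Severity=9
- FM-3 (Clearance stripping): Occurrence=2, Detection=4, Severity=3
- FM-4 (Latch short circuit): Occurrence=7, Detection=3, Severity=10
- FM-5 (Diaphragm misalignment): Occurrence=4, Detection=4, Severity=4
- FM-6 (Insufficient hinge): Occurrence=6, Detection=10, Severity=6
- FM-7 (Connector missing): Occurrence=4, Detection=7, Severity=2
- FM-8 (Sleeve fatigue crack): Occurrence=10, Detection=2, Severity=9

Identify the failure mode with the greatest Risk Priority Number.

FM-1

RPN = Severity × Occurrence × Detection:
  FM-1: 7 × 8 × 7 = 392
  FM-2: 9 × 3 × 2 = 54
  FM-3: 3 × 2 × 4 = 24
  FM-4: 10 × 7 × 3 = 210
  FM-5: 4 × 4 × 4 = 64
  FM-6: 6 × 6 × 10 = 360
  FM-7: 2 × 4 × 7 = 56
  FM-8: 9 × 10 × 2 = 180
Highest RPN is 392 → FM-1.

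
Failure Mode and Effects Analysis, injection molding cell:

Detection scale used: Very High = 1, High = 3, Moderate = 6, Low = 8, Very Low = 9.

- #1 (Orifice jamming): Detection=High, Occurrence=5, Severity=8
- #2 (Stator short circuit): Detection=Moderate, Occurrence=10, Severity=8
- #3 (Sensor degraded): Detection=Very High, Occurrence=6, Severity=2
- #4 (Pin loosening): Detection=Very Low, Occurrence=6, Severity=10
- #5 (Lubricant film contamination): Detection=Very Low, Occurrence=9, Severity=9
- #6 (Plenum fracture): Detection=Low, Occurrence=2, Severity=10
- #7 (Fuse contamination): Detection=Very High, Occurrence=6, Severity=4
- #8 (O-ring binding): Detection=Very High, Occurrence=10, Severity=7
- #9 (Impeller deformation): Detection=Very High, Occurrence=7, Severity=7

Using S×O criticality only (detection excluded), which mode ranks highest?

Criticality = Severity × Occurrence:
  #1: 8 × 5 = 40
  #2: 8 × 10 = 80
  #3: 2 × 6 = 12
  #4: 10 × 6 = 60
  #5: 9 × 9 = 81
  #6: 10 × 2 = 20
  #7: 4 × 6 = 24
  #8: 7 × 10 = 70
  #9: 7 × 7 = 49
Highest criticality is 81 → #5.

#5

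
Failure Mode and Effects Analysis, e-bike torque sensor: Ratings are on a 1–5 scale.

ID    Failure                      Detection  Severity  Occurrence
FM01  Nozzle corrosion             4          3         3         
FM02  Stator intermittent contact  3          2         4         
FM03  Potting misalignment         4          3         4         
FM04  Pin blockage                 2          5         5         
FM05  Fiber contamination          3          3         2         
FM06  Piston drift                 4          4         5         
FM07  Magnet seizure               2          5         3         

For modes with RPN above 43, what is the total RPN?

178

RPN = Severity × Occurrence × Detection:
  FM01: 3 × 3 × 4 = 36
  FM02: 2 × 4 × 3 = 24
  FM03: 3 × 4 × 4 = 48
  FM04: 5 × 5 × 2 = 50
  FM05: 3 × 2 × 3 = 18
  FM06: 4 × 5 × 4 = 80
  FM07: 5 × 3 × 2 = 30
RPN > 43: FM03 (48), FM04 (50), FM06 (80).
Sum: 48 + 50 + 80 = 178.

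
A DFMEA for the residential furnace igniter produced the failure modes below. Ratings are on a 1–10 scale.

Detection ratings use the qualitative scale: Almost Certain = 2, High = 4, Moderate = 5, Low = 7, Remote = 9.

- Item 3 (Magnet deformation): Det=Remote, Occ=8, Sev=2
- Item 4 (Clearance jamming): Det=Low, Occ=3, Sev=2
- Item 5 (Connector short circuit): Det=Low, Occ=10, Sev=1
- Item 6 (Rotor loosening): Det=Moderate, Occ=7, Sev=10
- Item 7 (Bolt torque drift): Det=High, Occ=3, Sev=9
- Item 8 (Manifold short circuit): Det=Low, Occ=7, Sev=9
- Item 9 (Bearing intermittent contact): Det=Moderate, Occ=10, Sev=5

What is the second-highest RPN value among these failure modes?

350

RPN = Severity × Occurrence × Detection:
  Item 3: 2 × 8 × 9 = 144
  Item 4: 2 × 3 × 7 = 42
  Item 5: 1 × 10 × 7 = 70
  Item 6: 10 × 7 × 5 = 350
  Item 7: 9 × 3 × 4 = 108
  Item 8: 9 × 7 × 7 = 441
  Item 9: 5 × 10 × 5 = 250
Sorted descending: 441, 350, 250, 144, 108, 70, 42.
The second-highest RPN is 350 (Item 6).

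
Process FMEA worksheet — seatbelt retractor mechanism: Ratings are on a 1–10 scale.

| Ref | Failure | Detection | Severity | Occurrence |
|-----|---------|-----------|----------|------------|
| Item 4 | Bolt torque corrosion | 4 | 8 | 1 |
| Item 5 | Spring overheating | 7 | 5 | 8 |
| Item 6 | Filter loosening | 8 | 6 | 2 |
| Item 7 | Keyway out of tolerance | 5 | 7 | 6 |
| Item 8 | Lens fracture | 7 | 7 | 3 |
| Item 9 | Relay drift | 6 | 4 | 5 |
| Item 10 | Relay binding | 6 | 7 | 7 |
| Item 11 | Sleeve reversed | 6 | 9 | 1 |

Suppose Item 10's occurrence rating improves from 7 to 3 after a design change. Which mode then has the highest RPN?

RPN = Severity × Occurrence × Detection:
  Item 4: 8 × 1 × 4 = 32
  Item 5: 5 × 8 × 7 = 280
  Item 6: 6 × 2 × 8 = 96
  Item 7: 7 × 6 × 5 = 210
  Item 8: 7 × 3 × 7 = 147
  Item 9: 4 × 5 × 6 = 120
  Item 10: 7 × 7 × 6 = 294
  Item 11: 9 × 1 × 6 = 54
After action: Item 10 → 7 × 3 × 6 = 126.
Revised RPNs: Item 5=280, Item 7=210, Item 8=147, Item 10=126, Item 9=120, Item 6=96, Item 11=54, Item 4=32.
Highest is now Item 5 (280).

Item 5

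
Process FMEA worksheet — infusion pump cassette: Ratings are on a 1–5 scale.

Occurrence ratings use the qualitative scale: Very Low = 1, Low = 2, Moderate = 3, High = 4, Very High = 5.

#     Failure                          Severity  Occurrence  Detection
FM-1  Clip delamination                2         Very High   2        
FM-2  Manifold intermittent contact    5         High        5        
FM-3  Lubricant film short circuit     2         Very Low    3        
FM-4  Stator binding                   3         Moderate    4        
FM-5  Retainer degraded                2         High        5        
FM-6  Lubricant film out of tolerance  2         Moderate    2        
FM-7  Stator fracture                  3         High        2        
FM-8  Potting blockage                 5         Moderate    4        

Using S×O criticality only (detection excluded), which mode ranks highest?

Criticality = Severity × Occurrence:
  FM-1: 2 × 5 = 10
  FM-2: 5 × 4 = 20
  FM-3: 2 × 1 = 2
  FM-4: 3 × 3 = 9
  FM-5: 2 × 4 = 8
  FM-6: 2 × 3 = 6
  FM-7: 3 × 4 = 12
  FM-8: 5 × 3 = 15
Highest criticality is 20 → FM-2.

FM-2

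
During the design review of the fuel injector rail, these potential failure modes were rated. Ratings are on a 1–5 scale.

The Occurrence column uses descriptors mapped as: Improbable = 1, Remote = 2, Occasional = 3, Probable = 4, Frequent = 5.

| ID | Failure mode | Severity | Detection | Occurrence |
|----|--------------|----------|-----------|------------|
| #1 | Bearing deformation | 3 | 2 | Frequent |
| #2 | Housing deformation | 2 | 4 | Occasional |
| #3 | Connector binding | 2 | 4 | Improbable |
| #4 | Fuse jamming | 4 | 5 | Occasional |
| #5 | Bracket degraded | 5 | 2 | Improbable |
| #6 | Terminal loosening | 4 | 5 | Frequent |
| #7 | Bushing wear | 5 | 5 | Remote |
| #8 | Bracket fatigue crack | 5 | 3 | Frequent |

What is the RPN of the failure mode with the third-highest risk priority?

RPN = Severity × Occurrence × Detection:
  #1: 3 × 5 × 2 = 30
  #2: 2 × 3 × 4 = 24
  #3: 2 × 1 × 4 = 8
  #4: 4 × 3 × 5 = 60
  #5: 5 × 1 × 2 = 10
  #6: 4 × 5 × 5 = 100
  #7: 5 × 2 × 5 = 50
  #8: 5 × 5 × 3 = 75
Sorted descending: 100, 75, 60, 50, 30, 24, 10, 8.
The third-highest RPN is 60 (#4).

60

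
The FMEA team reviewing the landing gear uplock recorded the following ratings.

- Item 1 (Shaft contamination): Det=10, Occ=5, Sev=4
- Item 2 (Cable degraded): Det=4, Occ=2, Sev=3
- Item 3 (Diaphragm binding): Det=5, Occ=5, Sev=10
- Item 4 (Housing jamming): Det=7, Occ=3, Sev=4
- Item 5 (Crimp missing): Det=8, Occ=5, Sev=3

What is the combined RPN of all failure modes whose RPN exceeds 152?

RPN = Severity × Occurrence × Detection:
  Item 1: 4 × 5 × 10 = 200
  Item 2: 3 × 2 × 4 = 24
  Item 3: 10 × 5 × 5 = 250
  Item 4: 4 × 3 × 7 = 84
  Item 5: 3 × 5 × 8 = 120
RPN > 152: Item 1 (200), Item 3 (250).
Sum: 200 + 250 = 450.

450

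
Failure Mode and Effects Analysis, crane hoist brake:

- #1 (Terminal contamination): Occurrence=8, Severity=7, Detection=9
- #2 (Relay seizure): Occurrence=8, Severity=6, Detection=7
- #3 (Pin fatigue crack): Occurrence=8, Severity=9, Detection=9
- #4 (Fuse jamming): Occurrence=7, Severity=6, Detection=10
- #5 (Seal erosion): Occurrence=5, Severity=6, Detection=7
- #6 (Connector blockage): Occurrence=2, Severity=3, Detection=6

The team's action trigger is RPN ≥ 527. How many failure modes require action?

RPN = Severity × Occurrence × Detection:
  #1: 7 × 8 × 9 = 504
  #2: 6 × 8 × 7 = 336
  #3: 9 × 8 × 9 = 648
  #4: 6 × 7 × 10 = 420
  #5: 6 × 5 × 7 = 210
  #6: 3 × 2 × 6 = 36
Modes with RPN ≥ 527: #3 (648) → 1.

1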